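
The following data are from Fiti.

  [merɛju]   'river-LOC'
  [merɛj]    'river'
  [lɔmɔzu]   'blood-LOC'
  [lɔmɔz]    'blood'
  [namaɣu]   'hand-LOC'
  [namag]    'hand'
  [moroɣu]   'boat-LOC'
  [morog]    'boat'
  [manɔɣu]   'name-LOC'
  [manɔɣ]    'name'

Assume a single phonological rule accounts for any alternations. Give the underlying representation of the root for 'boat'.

/morog/

'boat' shows [ɣ] ~ [g] at the end of the stem ([moroɣu] vs [morog]).
The stem 'name' ([manɔɣu], [manɔɣ]) shows [ɣ] unchanged in both environments, so [ɣ] cannot be basic with [g] derived in isolation.
So /g/ is underlying, and a rule of intervocalic spirantization — voiced stops become fricatives between vowels — gives [ɣ].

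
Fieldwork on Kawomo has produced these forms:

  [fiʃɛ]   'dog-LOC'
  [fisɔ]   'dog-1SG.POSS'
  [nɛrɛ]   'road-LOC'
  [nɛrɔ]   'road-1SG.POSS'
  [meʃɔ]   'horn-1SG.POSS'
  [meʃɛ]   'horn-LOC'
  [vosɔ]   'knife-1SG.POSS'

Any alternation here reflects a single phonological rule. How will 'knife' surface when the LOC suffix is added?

'dog' shows [ʃ] ~ [s] at the end of the stem ([fiʃɛ] vs [fisɔ]).
The stem 'horn' ([meʃɛ], [meʃɔ]) shows [ʃ] unchanged in both environments, so [ʃ] cannot be basic with [s] derived before the 1SG.POSS suffix.
The alternation reflects palatalization before a front vowel: /s/ becomes palato-alveolar [ʃ] before a front vowel. /s/ is underlying.
The one attested form of 'knife', [vosɔ], shows underlying /vos/. Applying the same rule before a front vowel gives [voʃɛ].

[voʃɛ]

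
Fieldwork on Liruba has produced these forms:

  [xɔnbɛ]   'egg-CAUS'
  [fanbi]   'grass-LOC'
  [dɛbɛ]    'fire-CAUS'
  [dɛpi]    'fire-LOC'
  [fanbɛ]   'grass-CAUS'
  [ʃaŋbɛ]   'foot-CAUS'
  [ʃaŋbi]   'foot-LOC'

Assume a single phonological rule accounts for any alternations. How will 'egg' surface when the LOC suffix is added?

The LOC morpheme has two allomorphs, [-bi] and [-pi].
By contrast the CAUS suffix keeps its initial [b] throughout — that segment must be underlying.
The LOC suffix is therefore /-pi/ underlyingly, with post-nasal voicing: voiceless stops become voiced after a nasal.
After 'egg', which ends in a nasal, the suffix surfaces as [-bi], giving [xɔnbi].

[xɔnbi]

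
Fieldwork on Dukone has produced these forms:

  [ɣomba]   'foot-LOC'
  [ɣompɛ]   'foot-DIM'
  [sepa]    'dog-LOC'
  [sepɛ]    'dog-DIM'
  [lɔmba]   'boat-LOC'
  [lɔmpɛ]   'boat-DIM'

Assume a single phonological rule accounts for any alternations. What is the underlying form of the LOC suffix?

/-ba/

The LOC morpheme has two allomorphs, [-ba] and [-pa].
By contrast the DIM suffix keeps its initial [p] throughout — that segment must be underlying.
The LOC suffix is therefore /-ba/ underlyingly, with post-vocalic devoicing: voiced stops become voiceless after a vowel.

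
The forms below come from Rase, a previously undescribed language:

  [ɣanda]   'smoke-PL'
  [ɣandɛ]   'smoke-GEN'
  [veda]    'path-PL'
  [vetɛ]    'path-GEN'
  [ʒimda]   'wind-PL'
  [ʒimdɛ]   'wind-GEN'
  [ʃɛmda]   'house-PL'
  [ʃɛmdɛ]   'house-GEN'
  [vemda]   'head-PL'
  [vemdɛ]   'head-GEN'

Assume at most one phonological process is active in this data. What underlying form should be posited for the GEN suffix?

The GEN suffix surfaces as [-dɛ] and [-tɛ], depending on the final segment of the stem.
The PL suffix, which begins with [d], is invariant after every stem; so [d] is not altered by any rule here.
So the underlying form is /-tɛ/, and voiceless stops become voiced after a nasal.

/-tɛ/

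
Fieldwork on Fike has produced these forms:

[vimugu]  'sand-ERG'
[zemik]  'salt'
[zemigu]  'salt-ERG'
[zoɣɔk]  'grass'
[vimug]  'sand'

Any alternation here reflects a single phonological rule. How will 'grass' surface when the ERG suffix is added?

The stem for 'salt' ends in [g] in [zemigu] but [k] in [zemik].
But 'sand' keeps [g] in both environments ([vimugu], [vimug]), so there is no rule changing /g/ to [k] in isolation.
The alternation reflects intervocalic voicing: voiceless stops become voiced between vowels. /k/ is underlying.
The one attested form of 'grass', [zoɣɔk], shows underlying /zoɣɔk/. Applying the same rule between vowels gives [zoɣɔgu].

[zoɣɔgu]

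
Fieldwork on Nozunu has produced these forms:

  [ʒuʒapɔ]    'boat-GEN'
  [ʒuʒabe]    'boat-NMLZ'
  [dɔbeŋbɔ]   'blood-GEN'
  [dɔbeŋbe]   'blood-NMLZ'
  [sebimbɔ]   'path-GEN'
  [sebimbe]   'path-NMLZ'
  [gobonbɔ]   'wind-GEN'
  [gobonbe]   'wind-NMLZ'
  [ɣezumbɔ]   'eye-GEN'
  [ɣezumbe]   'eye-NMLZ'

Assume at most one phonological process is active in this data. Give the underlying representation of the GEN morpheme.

/-pɔ/

The GEN suffix surfaces as [-bɔ] and [-pɔ], depending on the final segment of the stem.
By contrast the NMLZ suffix keeps its initial [b] throughout — that segment must be underlying.
So the underlying form is /-pɔ/, and voiceless stops become voiced after a nasal.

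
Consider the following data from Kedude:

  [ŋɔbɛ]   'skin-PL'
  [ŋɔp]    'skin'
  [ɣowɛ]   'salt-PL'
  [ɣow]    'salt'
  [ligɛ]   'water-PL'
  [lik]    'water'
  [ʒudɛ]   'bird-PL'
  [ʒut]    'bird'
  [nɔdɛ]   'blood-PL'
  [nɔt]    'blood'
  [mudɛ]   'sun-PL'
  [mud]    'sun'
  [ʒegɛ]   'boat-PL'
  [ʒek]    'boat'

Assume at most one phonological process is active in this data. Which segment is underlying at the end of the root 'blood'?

/t/

The stem for 'blood' ends in [d] in [nɔdɛ] but [t] in [nɔt].
If /d/ were underlying and a rule turned it into [t] in isolation, 'sun' would also alternate; but it has [d] in both [mudɛ] and [mud].
Therefore /t/ is basic and [d] is derived by intervocalic voicing (voiceless stops become voiced between vowels).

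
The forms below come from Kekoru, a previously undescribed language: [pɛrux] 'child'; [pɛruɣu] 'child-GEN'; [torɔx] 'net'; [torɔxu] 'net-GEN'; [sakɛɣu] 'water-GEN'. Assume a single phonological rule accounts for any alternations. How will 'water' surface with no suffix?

The stem for 'child' ends in [x] in [pɛrux] but [ɣ] in [pɛruɣu].
But 'net' keeps [x] in both environments ([torɔx], [torɔxu]), so there is no rule changing /x/ to [ɣ] before the GEN suffix.
The alternation reflects word-final obstruent devoicing: voiced obstruents become voiceless word-finally. /ɣ/ is underlying.
The one attested form of 'water', [sakɛɣu], shows underlying /sakɛɣ/. Applying the same rule word-finally gives [sakɛx].

[sakɛx]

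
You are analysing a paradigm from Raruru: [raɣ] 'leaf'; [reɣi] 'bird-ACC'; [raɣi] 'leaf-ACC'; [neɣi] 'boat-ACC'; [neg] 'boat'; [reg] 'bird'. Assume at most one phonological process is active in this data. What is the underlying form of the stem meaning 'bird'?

/reg/

In [reg] and [reɣi] the final segment of 'bird' alternates: [g] ~ [ɣ].
Compare 'leaf', with invariant [ɣ] in [raɣ] and [raɣi]: an analysis with underlying /ɣ/ and a rule producing [g] in isolation would wrongly predict alternation here too.
The underlying segment must be /g/; voiced stops become fricatives between vowels, yielding [ɣ] there.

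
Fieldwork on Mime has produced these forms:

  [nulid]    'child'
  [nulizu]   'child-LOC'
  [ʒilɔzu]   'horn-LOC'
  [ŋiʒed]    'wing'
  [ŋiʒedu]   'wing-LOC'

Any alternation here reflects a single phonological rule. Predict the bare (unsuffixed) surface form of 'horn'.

[ʒilɔd]

In [nulid] and [nulizu] the final segment of 'child' alternates: [d] ~ [z].
But 'wing' keeps [d] in both environments ([ŋiʒed], [ŋiʒedu]), so there is no rule changing /d/ to [z] before the LOC suffix.
The underlying segment must be /z/; voiced fricatives become stops word-finally, yielding [d] there.
From [ʒilɔzu] the stem 'horn' is /ʒilɔz/; word-finally this yields [ʒilɔd].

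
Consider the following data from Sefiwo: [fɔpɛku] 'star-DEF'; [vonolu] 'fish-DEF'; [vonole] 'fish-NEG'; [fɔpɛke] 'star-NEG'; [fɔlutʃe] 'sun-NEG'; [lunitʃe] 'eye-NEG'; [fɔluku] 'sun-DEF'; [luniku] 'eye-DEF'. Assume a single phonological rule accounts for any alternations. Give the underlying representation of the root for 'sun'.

'sun' shows [k] ~ [tʃ] at the end of the stem ([fɔluku] vs [fɔlutʃe]).
But 'star' keeps [k] in both environments ([fɔpɛku], [fɔpɛke]), so there is no rule changing /k/ to [tʃ] before the NEG suffix.
So /tʃ/ is underlying, and a rule of depalatalization — palato-alveolar /tʃ/ becomes [k] when no front vowel follows — gives [k].
So 'sun' = /fɔlutʃ/.

/fɔlutʃ/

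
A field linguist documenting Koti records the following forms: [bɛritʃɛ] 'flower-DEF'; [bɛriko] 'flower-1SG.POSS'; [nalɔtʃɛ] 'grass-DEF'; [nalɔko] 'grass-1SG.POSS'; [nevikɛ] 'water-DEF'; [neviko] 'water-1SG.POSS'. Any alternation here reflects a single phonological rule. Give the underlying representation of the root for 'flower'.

The root 'flower' surfaces as [bɛritʃɛ] and [bɛriko], with a stem-final [tʃ] ~ [k] alternation.
The stem 'water' ([nevikɛ], [neviko]) shows [k] unchanged in both environments, so [k] cannot be basic with [tʃ] derived before the DEF suffix.
So /tʃ/ is underlying, and a rule of depalatalization — palato-alveolar /tʃ/ becomes [k] when no front vowel follows — gives [k].

/bɛritʃ/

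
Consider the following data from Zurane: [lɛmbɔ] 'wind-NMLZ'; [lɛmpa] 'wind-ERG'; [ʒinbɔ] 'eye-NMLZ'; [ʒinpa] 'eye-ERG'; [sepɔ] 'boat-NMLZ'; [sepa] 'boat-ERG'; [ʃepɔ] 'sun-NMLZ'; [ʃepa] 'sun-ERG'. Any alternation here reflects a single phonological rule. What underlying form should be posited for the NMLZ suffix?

/-bɔ/

The NMLZ morpheme has two allomorphs, [-bɔ] and [-pɔ].
By contrast the ERG suffix keeps its initial [p] throughout — that segment must be underlying.
The NMLZ suffix is therefore /-bɔ/ underlyingly, with post-vocalic devoicing: voiced stops become voiceless after a vowel.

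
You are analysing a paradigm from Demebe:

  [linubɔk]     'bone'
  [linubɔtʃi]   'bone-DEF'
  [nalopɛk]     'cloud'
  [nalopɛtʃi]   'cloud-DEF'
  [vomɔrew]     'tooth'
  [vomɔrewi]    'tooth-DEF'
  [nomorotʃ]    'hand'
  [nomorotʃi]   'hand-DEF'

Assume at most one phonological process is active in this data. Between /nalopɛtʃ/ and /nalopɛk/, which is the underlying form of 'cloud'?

'cloud' shows [k] ~ [tʃ] at the end of the stem ([nalopɛk] vs [nalopɛtʃi]).
The stem 'hand' ([nomorotʃ], [nomorotʃi]) shows [tʃ] unchanged in both environments, so [tʃ] cannot be basic with [k] derived in isolation.
Therefore /k/ is basic and [tʃ] is derived by palatalization before a front vowel (/k/ becomes palato-alveolar [tʃ] before a front vowel).

/nalopɛk/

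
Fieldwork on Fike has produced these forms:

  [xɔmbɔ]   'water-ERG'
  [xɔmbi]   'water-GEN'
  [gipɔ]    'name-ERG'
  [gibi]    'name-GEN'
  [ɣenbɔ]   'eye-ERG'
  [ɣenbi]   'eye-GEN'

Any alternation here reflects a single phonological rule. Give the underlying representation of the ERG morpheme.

The ERG suffix surfaces as [-bɔ] and [-pɔ], depending on the final segment of the stem.
By contrast the GEN suffix keeps its initial [b] throughout — that segment must be underlying.
So the underlying form is /-pɔ/, and voiceless stops become voiced after a nasal.

/-pɔ/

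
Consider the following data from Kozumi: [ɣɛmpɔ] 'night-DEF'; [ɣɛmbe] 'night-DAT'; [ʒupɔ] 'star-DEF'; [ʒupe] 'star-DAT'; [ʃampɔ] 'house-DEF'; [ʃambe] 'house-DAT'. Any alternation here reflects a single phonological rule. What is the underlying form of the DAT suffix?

The DAT morpheme has two allomorphs, [-be] and [-pe].
By contrast the DEF suffix keeps its initial [p] throughout — that segment must be underlying.
So the underlying form is /-be/, and voiced stops become voiceless after a vowel.

/-be/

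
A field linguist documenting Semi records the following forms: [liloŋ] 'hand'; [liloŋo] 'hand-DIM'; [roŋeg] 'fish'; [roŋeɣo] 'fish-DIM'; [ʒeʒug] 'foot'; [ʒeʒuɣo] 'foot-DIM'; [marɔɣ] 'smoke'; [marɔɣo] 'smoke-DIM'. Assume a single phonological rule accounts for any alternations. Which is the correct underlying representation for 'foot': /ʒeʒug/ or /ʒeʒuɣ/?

The root 'foot' surfaces as [ʒeʒug] and [ʒeʒuɣo], with a stem-final [g] ~ [ɣ] alternation.
If /ɣ/ were underlying and a rule turned it into [g] in isolation, 'smoke' would also alternate; but it has [ɣ] in both [marɔɣ] and [marɔɣo].
The underlying segment must be /g/; voiced stops become fricatives between vowels, yielding [ɣ] there.

/ʒeʒug/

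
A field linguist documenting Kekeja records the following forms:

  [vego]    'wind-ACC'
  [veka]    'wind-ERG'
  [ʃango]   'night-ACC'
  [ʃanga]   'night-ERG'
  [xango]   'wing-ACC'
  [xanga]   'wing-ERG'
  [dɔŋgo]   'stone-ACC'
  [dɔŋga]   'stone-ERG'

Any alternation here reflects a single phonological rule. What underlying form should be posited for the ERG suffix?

/-ka/

The ERG suffix surfaces as [-ga] and [-ka], depending on the final segment of the stem.
The ACC suffix, which begins with [g], is invariant after every stem; so [g] is not altered by any rule here.
So the underlying form is /-ka/, and voiceless stops become voiced after a nasal.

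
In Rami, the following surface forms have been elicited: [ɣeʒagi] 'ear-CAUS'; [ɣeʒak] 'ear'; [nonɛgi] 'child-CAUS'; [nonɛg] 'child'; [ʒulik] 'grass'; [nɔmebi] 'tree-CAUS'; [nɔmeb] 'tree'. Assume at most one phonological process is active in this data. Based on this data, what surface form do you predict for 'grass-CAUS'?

[ʒuligi]

The root 'ear' surfaces as [ɣeʒagi] and [ɣeʒak], with a stem-final [g] ~ [k] alternation.
The stem 'child' ([nonɛgi], [nonɛg]) shows [g] unchanged in both environments, so [g] cannot be basic with [k] derived in isolation.
The underlying segment must be /k/; voiceless stops become voiced between vowels, yielding [g] there.
The one attested form of 'grass', [ʒulik], shows underlying /ʒulik/. Applying the same rule between vowels gives [ʒuligi].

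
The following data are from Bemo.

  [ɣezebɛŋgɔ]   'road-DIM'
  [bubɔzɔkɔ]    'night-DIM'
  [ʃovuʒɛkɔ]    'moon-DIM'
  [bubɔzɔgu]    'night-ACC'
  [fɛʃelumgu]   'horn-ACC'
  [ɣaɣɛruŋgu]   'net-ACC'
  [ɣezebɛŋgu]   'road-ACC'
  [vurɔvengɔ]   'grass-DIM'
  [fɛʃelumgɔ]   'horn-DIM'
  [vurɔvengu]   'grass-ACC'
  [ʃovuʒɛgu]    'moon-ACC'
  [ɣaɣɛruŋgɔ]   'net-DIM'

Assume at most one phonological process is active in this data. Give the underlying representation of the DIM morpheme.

/-kɔ/

The DIM suffix surfaces as [-gɔ] and [-kɔ], depending on the final segment of the stem.
The ACC suffix, which begins with [g], is invariant after every stem; so [g] is not altered by any rule here.
So the underlying form is /-kɔ/, and voiceless stops become voiced after a nasal.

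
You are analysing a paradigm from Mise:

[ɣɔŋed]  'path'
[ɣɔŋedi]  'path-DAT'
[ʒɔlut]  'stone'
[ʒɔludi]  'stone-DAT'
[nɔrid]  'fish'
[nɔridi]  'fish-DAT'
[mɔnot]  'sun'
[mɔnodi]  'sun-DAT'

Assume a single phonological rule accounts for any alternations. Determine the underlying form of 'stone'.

/ʒɔlut/

The root 'stone' surfaces as [ʒɔlut] and [ʒɔludi], with a stem-final [t] ~ [d] alternation.
The stem 'fish' ([nɔrid], [nɔridi]) shows [d] unchanged in both environments, so [d] cannot be basic with [t] derived in isolation.
The underlying segment must be /t/; voiceless stops become voiced between vowels, yielding [d] there.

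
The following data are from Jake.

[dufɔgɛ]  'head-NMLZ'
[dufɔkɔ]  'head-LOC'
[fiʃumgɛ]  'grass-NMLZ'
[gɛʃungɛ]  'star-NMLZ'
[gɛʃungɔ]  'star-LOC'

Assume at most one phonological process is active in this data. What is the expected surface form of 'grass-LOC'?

The LOC suffix surfaces as [-gɔ] and [-kɔ], depending on the final segment of the stem.
The NMLZ suffix, which begins with [g], is invariant after every stem; so [g] is not altered by any rule here.
The LOC suffix is therefore /-kɔ/ underlyingly, with post-nasal voicing: voiceless stops become voiced after a nasal.
After 'grass', which ends in a nasal, the suffix surfaces as [-gɔ], giving [fiʃumgɔ].

[fiʃumgɔ]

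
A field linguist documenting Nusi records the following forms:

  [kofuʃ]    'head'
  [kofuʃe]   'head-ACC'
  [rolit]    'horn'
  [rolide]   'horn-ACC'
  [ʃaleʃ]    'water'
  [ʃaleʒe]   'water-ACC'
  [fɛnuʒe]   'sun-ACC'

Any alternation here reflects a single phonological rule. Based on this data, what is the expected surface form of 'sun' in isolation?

The root 'water' surfaces as [ʃaleʃ] and [ʃaleʒe], with a stem-final [ʃ] ~ [ʒ] alternation.
If /ʃ/ were underlying and a rule turned it into [ʒ] before the ACC suffix, 'head' would also alternate; but it has [ʃ] in both [kofuʃ] and [kofuʃe].
So /ʒ/ is underlying, and a rule of word-final obstruent devoicing — voiced obstruents become voiceless word-finally — gives [ʃ].
The one attested form of 'sun', [fɛnuʒe], shows underlying /fɛnuʒ/. Applying the same rule word-finally gives [fɛnuʃ].

[fɛnuʃ]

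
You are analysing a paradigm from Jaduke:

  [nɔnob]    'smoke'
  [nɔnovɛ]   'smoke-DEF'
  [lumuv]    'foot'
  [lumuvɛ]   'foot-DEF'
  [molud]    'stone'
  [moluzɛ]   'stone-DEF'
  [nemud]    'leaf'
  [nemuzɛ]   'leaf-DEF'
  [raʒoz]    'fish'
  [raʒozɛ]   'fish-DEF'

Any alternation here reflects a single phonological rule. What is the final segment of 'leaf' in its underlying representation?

/d/

'leaf' shows [d] ~ [z] at the end of the stem ([nemud] vs [nemuzɛ]).
But 'fish' keeps [z] in both environments ([raʒoz], [raʒozɛ]), so there is no rule changing /z/ to [d] in isolation.
The alternation reflects intervocalic spirantization: voiced stops become fricatives between vowels. /d/ is underlying.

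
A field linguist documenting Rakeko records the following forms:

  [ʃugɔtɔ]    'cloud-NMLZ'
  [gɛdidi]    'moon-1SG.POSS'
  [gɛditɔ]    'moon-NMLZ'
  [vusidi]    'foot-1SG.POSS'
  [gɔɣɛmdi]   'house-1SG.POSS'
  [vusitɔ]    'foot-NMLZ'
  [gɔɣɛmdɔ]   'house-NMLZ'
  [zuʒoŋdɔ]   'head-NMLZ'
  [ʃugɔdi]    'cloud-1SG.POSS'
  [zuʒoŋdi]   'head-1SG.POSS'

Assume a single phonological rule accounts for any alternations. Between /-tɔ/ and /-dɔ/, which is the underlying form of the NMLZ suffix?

/-tɔ/

The NMLZ morpheme has two allomorphs, [-dɔ] and [-tɔ].
By contrast the 1SG.POSS suffix keeps its initial [d] throughout — that segment must be underlying.
The NMLZ suffix is therefore /-tɔ/ underlyingly, with post-nasal voicing: voiceless stops become voiced after a nasal.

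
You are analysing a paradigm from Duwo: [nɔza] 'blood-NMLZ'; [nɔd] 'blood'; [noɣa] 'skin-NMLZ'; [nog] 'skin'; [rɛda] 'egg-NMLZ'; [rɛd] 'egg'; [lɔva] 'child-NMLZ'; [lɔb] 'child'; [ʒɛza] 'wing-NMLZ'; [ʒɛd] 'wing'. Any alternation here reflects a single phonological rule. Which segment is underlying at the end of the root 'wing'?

The root 'wing' surfaces as [ʒɛza] and [ʒɛd], with a stem-final [z] ~ [d] alternation.
But 'egg' keeps [d] in both environments ([rɛda], [rɛd]), so there is no rule changing /d/ to [z] before the NMLZ suffix.
The underlying segment must be /z/; voiced fricatives become stops word-finally, yielding [d] there.

/z/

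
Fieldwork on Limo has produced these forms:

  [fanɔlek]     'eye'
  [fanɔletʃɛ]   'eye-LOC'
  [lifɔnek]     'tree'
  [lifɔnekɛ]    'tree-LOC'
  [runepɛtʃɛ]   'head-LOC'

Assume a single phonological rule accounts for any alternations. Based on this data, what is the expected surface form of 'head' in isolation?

The stem for 'eye' ends in [k] in [fanɔlek] but [tʃ] in [fanɔletʃɛ].
Compare 'tree', with invariant [k] in [lifɔnek] and [lifɔnekɛ]: an analysis with underlying /k/ and a rule producing [tʃ] before the LOC suffix would wrongly predict alternation here too.
The alternation reflects depalatalization: palato-alveolar /tʃ/ becomes [k] when no front vowel follows. /tʃ/ is underlying.
The one attested form of 'head', [runepɛtʃɛ], shows underlying /runepɛtʃ/. Applying the same rule when no front vowel follows gives [runepɛk].

[runepɛk]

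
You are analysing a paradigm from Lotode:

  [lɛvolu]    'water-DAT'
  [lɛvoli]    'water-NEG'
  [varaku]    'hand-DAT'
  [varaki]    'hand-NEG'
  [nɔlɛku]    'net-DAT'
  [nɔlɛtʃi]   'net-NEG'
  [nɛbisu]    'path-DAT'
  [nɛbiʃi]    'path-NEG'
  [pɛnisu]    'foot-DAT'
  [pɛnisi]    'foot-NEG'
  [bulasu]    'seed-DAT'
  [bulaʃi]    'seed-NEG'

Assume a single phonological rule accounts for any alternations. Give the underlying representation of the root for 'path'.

The root 'path' surfaces as [nɛbisu] and [nɛbiʃi], with a stem-final [s] ~ [ʃ] alternation.
But 'foot' keeps [s] in both environments ([pɛnisu], [pɛnisi]), so there is no rule changing /s/ to [ʃ] before the NEG suffix.
The underlying segment must be /ʃ/; palato-alveolar /tʃ/ and /ʃ/ become [k] and [s] when no front vowel follows, yielding [s] there.
The underlying form of 'path' is therefore /nɛbiʃ/.

/nɛbiʃ/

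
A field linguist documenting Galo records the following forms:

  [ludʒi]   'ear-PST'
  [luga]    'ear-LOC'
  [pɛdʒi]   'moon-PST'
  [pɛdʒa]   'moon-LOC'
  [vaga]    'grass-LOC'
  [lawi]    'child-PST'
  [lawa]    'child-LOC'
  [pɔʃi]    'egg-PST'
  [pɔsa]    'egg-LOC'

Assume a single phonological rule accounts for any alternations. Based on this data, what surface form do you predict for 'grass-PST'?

In [ludʒi] and [luga] the final segment of 'ear' alternates: [dʒ] ~ [g].
The stem 'moon' ([pɛdʒi], [pɛdʒa]) shows [dʒ] unchanged in both environments, so [dʒ] cannot be basic with [g] derived before the LOC suffix.
So /g/ is underlying, and a rule of palatalization before a front vowel — /g/ and /s/ become palato-alveolar [dʒ] and [ʃ] before a front vowel — gives [dʒ].
The one attested form of 'grass', [vaga], shows underlying /vag/. Applying the same rule before a front vowel gives [vadʒi].

[vadʒi]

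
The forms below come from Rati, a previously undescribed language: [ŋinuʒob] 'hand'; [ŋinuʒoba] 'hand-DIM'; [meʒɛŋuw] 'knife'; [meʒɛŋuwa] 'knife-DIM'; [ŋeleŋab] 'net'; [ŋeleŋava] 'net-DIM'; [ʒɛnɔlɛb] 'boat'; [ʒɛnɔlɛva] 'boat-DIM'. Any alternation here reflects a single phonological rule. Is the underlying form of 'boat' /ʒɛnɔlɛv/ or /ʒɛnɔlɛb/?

The root 'boat' surfaces as [ʒɛnɔlɛb] and [ʒɛnɔlɛva], with a stem-final [b] ~ [v] alternation.
But 'hand' keeps [b] in both environments ([ŋinuʒob], [ŋinuʒoba]), so there is no rule changing /b/ to [v] before the DIM suffix.
Therefore /v/ is basic and [b] is derived by word-final hardening (voiced fricatives become stops word-finally).

/ʒɛnɔlɛv/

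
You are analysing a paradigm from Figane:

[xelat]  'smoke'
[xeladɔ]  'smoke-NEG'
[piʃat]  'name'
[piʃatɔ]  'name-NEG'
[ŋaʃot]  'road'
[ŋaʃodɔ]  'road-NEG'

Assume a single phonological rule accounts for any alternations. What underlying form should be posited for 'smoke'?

The stem for 'smoke' ends in [t] in [xelat] but [d] in [xeladɔ].
Compare 'name', with invariant [t] in [piʃat] and [piʃatɔ]: an analysis with underlying /t/ and a rule producing [d] before the NEG suffix would wrongly predict alternation here too.
So /d/ is underlying, and a rule of word-final obstruent devoicing — voiced obstruents become voiceless word-finally — gives [t].
Hence 'smoke' is /xelad/ underlyingly.

/xelad/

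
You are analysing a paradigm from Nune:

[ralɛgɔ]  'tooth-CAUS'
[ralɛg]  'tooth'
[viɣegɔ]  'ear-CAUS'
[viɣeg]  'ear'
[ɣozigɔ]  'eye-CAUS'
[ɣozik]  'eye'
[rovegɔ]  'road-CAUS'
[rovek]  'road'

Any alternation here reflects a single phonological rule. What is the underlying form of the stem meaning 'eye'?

The stem for 'eye' ends in [g] in [ɣozigɔ] but [k] in [ɣozik].
If /g/ were underlying and a rule turned it into [k] in isolation, 'tooth' would also alternate; but it has [g] in both [ralɛgɔ] and [ralɛg].
The underlying segment must be /k/; voiceless stops become voiced between vowels, yielding [g] there.

/ɣozik/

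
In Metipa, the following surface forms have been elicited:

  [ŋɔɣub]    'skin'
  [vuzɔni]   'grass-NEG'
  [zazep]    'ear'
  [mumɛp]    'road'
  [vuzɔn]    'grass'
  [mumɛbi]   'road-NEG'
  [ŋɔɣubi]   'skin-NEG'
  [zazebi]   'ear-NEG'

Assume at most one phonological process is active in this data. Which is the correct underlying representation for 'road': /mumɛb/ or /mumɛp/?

/mumɛp/

In [mumɛp] and [mumɛbi] the final segment of 'road' alternates: [p] ~ [b].
If /b/ were underlying and a rule turned it into [p] in isolation, 'skin' would also alternate; but it has [b] in both [ŋɔɣub] and [ŋɔɣubi].
Therefore /p/ is basic and [b] is derived by intervocalic voicing (voiceless stops become voiced between vowels).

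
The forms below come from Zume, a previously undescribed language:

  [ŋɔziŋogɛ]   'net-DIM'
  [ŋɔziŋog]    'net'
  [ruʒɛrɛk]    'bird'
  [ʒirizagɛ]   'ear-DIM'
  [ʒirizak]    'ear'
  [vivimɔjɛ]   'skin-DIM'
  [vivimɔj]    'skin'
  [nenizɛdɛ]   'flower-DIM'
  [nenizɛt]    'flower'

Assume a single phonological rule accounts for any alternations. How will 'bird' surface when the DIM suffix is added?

The root 'ear' surfaces as [ʒirizagɛ] and [ʒirizak], with a stem-final [g] ~ [k] alternation.
If /g/ were underlying and a rule turned it into [k] in isolation, 'net' would also alternate; but it has [g] in both [ŋɔziŋogɛ] and [ŋɔziŋog].
The underlying segment must be /k/; voiceless stops become voiced between vowels, yielding [g] there.
The one attested form of 'bird', [ruʒɛrɛk], shows underlying /ruʒɛrɛk/. Applying the same rule between vowels gives [ruʒɛrɛgɛ].

[ruʒɛrɛgɛ]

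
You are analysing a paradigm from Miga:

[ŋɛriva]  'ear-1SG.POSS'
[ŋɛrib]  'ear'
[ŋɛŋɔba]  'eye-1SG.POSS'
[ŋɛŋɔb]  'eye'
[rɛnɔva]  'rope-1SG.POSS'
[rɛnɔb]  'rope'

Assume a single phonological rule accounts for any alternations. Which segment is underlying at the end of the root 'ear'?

In [ŋɛrib] and [ŋɛriva] the final segment of 'ear' alternates: [b] ~ [v].
But 'eye' keeps [b] in both environments ([ŋɛŋɔb], [ŋɛŋɔba]), so there is no rule changing /b/ to [v] before the 1SG.POSS suffix.
The alternation reflects word-final hardening: voiced fricatives become stops word-finally. /v/ is underlying.

/v/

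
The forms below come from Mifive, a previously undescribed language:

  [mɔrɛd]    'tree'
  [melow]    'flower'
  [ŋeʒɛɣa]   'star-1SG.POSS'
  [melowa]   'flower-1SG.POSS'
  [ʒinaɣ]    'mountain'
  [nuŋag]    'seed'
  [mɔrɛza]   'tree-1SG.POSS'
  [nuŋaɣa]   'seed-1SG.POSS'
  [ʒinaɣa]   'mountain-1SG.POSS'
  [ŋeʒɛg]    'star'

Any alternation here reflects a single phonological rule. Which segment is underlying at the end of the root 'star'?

The root 'star' surfaces as [ŋeʒɛɣa] and [ŋeʒɛg], with a stem-final [ɣ] ~ [g] alternation.
The stem 'mountain' ([ʒinaɣa], [ʒinaɣ]) shows [ɣ] unchanged in both environments, so [ɣ] cannot be basic with [g] derived in isolation.
Therefore /g/ is basic and [ɣ] is derived by intervocalic spirantization (voiced stops become fricatives between vowels).

/g/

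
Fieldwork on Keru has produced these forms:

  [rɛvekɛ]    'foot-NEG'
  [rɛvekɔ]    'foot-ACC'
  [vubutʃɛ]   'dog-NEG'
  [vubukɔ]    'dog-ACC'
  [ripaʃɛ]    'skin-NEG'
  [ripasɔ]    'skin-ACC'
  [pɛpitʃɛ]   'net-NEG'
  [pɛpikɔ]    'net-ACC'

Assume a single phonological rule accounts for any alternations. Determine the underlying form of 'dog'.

/vubutʃ/

'dog' shows [tʃ] ~ [k] at the end of the stem ([vubutʃɛ] vs [vubukɔ]).
But 'foot' keeps [k] in both environments ([rɛvekɛ], [rɛvekɔ]), so there is no rule changing /k/ to [tʃ] before the NEG suffix.
The underlying segment must be /tʃ/; palato-alveolar /tʃ/ and /ʃ/ become [k] and [s] when no front vowel follows, yielding [k] there.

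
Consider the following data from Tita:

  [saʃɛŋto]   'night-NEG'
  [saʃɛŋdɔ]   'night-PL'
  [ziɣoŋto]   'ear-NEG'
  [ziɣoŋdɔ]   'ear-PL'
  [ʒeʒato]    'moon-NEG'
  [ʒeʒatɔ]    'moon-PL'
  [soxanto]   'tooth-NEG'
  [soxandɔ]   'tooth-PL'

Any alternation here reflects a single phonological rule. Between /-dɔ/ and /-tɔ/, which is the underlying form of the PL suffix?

/-dɔ/

The PL suffix surfaces as [-dɔ] and [-tɔ], depending on the final segment of the stem.
By contrast the NEG suffix keeps its initial [t] throughout — that segment must be underlying.
So the underlying form is /-dɔ/, and voiced stops become voiceless after a vowel.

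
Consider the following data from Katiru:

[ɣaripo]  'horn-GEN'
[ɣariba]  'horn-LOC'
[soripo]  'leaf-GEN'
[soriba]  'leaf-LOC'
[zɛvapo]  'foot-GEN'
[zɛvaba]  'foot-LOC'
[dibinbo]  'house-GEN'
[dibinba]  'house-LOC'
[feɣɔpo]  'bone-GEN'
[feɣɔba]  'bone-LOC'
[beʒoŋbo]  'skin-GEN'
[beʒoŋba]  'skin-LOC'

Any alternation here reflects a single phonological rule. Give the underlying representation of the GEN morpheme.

The GEN suffix surfaces as [-bo] and [-po], depending on the final segment of the stem.
By contrast the LOC suffix keeps its initial [b] throughout — that segment must be underlying.
So the underlying form is /-po/, and voiceless stops become voiced after a nasal.

/-po/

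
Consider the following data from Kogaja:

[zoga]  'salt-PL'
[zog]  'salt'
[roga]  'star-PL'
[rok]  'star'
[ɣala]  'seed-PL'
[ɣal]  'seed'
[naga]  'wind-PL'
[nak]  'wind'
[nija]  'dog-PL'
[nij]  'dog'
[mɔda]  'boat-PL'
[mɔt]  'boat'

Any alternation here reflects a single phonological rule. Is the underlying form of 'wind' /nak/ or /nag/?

/nak/

'wind' shows [g] ~ [k] at the end of the stem ([naga] vs [nak]).
But 'salt' keeps [g] in both environments ([zoga], [zog]), so there is no rule changing /g/ to [k] in isolation.
So /k/ is underlying, and a rule of intervocalic voicing — voiceless stops become voiced between vowels — gives [g].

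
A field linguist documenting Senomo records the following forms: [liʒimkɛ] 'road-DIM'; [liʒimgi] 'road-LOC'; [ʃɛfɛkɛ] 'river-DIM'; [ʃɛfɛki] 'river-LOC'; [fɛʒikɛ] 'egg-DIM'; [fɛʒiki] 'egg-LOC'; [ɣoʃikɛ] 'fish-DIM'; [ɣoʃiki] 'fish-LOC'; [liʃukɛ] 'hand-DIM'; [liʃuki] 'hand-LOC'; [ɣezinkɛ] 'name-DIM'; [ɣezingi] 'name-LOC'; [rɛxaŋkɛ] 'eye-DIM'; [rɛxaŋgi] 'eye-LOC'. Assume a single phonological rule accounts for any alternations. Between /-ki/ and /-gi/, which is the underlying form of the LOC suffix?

/-gi/

The LOC morpheme has two allomorphs, [-gi] and [-ki].
By contrast the DIM suffix keeps its initial [k] throughout — that segment must be underlying.
The LOC suffix is therefore /-gi/ underlyingly, with post-vocalic devoicing: voiced stops become voiceless after a vowel.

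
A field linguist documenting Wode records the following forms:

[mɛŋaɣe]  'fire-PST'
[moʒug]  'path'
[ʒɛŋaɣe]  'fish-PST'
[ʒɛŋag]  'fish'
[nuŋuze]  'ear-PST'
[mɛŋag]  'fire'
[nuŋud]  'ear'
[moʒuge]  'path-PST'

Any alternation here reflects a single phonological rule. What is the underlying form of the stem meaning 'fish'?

/ʒɛŋaɣ/

The root 'fish' surfaces as [ʒɛŋaɣe] and [ʒɛŋag], with a stem-final [ɣ] ~ [g] alternation.
If /g/ were underlying and a rule turned it into [ɣ] before the PST suffix, 'path' would also alternate; but it has [g] in both [moʒuge] and [moʒug].
The alternation reflects word-final hardening: voiced fricatives become stops word-finally. /ɣ/ is underlying.
Hence 'fish' is /ʒɛŋaɣ/ underlyingly.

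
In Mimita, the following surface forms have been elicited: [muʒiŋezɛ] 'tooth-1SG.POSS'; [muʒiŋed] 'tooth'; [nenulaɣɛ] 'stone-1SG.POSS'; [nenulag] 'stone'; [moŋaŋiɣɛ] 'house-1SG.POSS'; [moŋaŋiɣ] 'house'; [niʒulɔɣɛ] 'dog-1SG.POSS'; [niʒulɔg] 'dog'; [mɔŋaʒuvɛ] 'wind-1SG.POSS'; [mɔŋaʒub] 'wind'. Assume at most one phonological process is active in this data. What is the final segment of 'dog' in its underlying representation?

/g/

The root 'dog' surfaces as [niʒulɔɣɛ] and [niʒulɔg], with a stem-final [ɣ] ~ [g] alternation.
If /ɣ/ were underlying and a rule turned it into [g] in isolation, 'house' would also alternate; but it has [ɣ] in both [moŋaŋiɣɛ] and [moŋaŋiɣ].
So /g/ is underlying, and a rule of intervocalic spirantization — voiced stops become fricatives between vowels — gives [ɣ].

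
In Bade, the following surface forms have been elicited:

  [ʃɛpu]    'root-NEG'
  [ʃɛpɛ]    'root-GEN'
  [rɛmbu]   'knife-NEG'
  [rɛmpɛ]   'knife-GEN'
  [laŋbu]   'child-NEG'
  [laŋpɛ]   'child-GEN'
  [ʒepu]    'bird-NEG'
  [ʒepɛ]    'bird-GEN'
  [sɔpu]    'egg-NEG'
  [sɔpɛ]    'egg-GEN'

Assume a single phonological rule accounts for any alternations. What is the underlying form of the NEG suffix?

The NEG suffix surfaces as [-bu] and [-pu], depending on the final segment of the stem.
The GEN suffix, which begins with [p], is invariant after every stem; so [p] is not altered by any rule here.
So the underlying form is /-bu/, and voiced stops become voiceless after a vowel.

/-bu/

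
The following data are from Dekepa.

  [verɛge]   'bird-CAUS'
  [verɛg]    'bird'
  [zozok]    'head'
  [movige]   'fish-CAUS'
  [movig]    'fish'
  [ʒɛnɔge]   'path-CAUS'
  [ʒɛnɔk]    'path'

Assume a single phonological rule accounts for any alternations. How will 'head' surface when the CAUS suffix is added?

[zozoge]

The stem for 'path' ends in [g] in [ʒɛnɔge] but [k] in [ʒɛnɔk].
If /g/ were underlying and a rule turned it into [k] in isolation, 'bird' would also alternate; but it has [g] in both [verɛge] and [verɛg].
The alternation reflects intervocalic voicing: voiceless stops become voiced between vowels. /k/ is underlying.
From [zozok] the stem 'head' is /zozok/; between vowels this yields [zozoge].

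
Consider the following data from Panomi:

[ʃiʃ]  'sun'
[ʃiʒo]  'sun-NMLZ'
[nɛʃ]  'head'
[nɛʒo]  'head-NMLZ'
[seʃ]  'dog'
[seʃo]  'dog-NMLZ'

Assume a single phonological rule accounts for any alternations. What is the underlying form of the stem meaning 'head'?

'head' shows [ʃ] ~ [ʒ] at the end of the stem ([nɛʃ] vs [nɛʒo]).
The stem 'dog' ([seʃ], [seʃo]) shows [ʃ] unchanged in both environments, so [ʃ] cannot be basic with [ʒ] derived before the NMLZ suffix.
Therefore /ʒ/ is basic and [ʃ] is derived by word-final obstruent devoicing (voiced obstruents become voiceless word-finally).

/nɛʒ/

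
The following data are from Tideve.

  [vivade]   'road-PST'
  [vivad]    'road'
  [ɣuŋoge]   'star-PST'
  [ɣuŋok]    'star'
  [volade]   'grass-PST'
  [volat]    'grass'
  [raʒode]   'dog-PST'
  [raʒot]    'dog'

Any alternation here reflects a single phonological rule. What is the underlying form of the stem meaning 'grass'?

/volat/

The stem for 'grass' ends in [d] in [volade] but [t] in [volat].
Compare 'road', with invariant [d] in [vivade] and [vivad]: an analysis with underlying /d/ and a rule producing [t] in isolation would wrongly predict alternation here too.
So /t/ is underlying, and a rule of intervocalic voicing — voiceless stops become voiced between vowels — gives [d].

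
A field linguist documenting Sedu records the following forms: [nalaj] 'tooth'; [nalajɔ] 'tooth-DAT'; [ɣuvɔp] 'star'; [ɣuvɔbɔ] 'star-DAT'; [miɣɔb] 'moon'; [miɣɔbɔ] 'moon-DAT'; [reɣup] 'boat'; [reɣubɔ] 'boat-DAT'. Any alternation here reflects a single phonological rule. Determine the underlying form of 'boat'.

/reɣup/

The root 'boat' surfaces as [reɣup] and [reɣubɔ], with a stem-final [p] ~ [b] alternation.
But 'moon' keeps [b] in both environments ([miɣɔb], [miɣɔbɔ]), so there is no rule changing /b/ to [p] in isolation.
So /p/ is underlying, and a rule of intervocalic voicing — voiceless stops become voiced between vowels — gives [b].
The underlying form of 'boat' is therefore /reɣup/.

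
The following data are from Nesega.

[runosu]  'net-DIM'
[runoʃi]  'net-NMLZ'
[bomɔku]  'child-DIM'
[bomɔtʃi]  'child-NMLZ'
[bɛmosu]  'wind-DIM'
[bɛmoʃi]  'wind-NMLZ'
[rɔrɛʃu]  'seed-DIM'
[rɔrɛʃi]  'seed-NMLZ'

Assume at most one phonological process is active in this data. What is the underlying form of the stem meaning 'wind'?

In [bɛmosu] and [bɛmoʃi] the final segment of 'wind' alternates: [s] ~ [ʃ].
But 'seed' keeps [ʃ] in both environments ([rɔrɛʃu], [rɔrɛʃi]), so there is no rule changing /ʃ/ to [s] before the DIM suffix.
So /s/ is underlying, and a rule of palatalization before a front vowel — /k/ and /s/ become palato-alveolar [tʃ] and [ʃ] before a front vowel — gives [ʃ].
Hence 'wind' is /bɛmos/ underlyingly.

/bɛmos/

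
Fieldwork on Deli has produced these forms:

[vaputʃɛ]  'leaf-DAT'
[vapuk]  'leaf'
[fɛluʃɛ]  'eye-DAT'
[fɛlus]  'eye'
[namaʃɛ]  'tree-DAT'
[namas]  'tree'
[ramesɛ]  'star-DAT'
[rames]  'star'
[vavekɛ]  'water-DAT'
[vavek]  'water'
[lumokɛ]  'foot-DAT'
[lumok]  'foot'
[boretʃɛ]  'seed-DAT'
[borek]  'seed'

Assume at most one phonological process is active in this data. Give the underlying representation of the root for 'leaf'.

/vaputʃ/

'leaf' shows [tʃ] ~ [k] at the end of the stem ([vaputʃɛ] vs [vapuk]).
Compare 'water', with invariant [k] in [vavekɛ] and [vavek]: an analysis with underlying /k/ and a rule producing [tʃ] before the DAT suffix would wrongly predict alternation here too.
The underlying segment must be /tʃ/; palato-alveolar /tʃ/ and /ʃ/ become [k] and [s] when no front vowel follows, yielding [k] there.
Hence 'leaf' is /vaputʃ/ underlyingly.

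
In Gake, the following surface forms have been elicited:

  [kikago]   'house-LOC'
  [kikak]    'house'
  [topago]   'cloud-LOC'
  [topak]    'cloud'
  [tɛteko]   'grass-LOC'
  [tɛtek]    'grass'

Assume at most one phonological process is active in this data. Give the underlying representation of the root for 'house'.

In [kikago] and [kikak] the final segment of 'house' alternates: [g] ~ [k].
The stem 'grass' ([tɛteko], [tɛtek]) shows [k] unchanged in both environments, so [k] cannot be basic with [g] derived before the LOC suffix.
The underlying segment must be /g/; voiced obstruents become voiceless word-finally, yielding [k] there.

/kikag/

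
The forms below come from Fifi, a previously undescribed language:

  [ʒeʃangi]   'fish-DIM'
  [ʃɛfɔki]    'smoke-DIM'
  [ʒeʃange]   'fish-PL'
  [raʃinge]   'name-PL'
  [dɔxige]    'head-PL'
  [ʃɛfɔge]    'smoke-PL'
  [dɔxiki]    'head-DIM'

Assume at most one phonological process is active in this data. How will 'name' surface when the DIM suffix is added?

[raʃingi]

The DIM suffix surfaces as [-gi] and [-ki], depending on the final segment of the stem.
The PL suffix, which begins with [g], is invariant after every stem; so [g] is not altered by any rule here.
The DIM suffix is therefore /-ki/ underlyingly, with post-nasal voicing: voiceless stops become voiced after a nasal.
After 'name', which ends in a nasal, the suffix surfaces as [-gi], giving [raʃingi].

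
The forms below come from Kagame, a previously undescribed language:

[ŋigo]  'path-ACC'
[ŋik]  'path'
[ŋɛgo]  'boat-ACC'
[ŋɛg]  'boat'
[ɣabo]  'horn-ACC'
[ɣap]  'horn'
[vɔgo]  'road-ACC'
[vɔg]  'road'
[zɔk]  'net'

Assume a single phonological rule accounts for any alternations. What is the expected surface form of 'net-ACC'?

[zɔgo]

The stem for 'path' ends in [g] in [ŋigo] but [k] in [ŋik].
But 'boat' keeps [g] in both environments ([ŋɛgo], [ŋɛg]), so there is no rule changing /g/ to [k] in isolation.
The underlying segment must be /k/; voiceless stops become voiced between vowels, yielding [g] there.
From [zɔk] the stem 'net' is /zɔk/; between vowels this yields [zɔgo].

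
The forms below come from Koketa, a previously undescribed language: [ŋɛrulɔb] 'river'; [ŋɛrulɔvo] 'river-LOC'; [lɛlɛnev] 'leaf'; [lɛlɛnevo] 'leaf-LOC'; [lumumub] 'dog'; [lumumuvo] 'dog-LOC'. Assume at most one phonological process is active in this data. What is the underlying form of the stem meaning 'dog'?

The stem for 'dog' ends in [b] in [lumumub] but [v] in [lumumuvo].
If /v/ were underlying and a rule turned it into [b] in isolation, 'leaf' would also alternate; but it has [v] in both [lɛlɛnev] and [lɛlɛnevo].
The underlying segment must be /b/; voiced stops become fricatives between vowels, yielding [v] there.

/lumumub/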